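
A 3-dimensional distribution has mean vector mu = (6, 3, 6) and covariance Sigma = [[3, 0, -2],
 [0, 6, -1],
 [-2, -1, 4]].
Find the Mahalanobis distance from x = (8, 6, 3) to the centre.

Step 1 — centre the observation: (x - mu) = (2, 3, -3).

Step 2 — invert Sigma (cofactor / det for 3×3, or solve directly):
  Sigma^{-1} = [[0.5111, 0.0444, 0.2667],
 [0.0444, 0.1778, 0.0667],
 [0.2667, 0.0667, 0.4]].

Step 3 — form the quadratic (x - mu)^T · Sigma^{-1} · (x - mu):
  Sigma^{-1} · (x - mu) = (0.3556, 0.4222, -0.4667).
  (x - mu)^T · [Sigma^{-1} · (x - mu)] = (2)·(0.3556) + (3)·(0.4222) + (-3)·(-0.4667) = 3.3778.

Step 4 — take square root: d = √(3.3778) ≈ 1.8379.

d(x, mu) = √(3.3778) ≈ 1.8379


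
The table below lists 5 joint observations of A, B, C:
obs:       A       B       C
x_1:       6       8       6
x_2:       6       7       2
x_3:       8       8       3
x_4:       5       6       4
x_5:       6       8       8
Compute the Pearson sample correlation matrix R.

Step 1 — column means:
  mean(A) = (6 + 6 + 8 + 5 + 6) / 5 = 31/5 = 6.2
  mean(B) = (8 + 7 + 8 + 6 + 8) / 5 = 37/5 = 7.4
  mean(C) = (6 + 2 + 3 + 4 + 8) / 5 = 23/5 = 4.6

Step 2 — sample variances and covariances s[i,j] = (1/(n-1)) · Σ_k (x_{k,i} - mean_i) · (x_{k,j} - mean_j), with n-1 = 4:
  s[A,A] = ((-0.2)·(-0.2) + (-0.2)·(-0.2) + (1.8)·(1.8) + (-1.2)·(-1.2) + (-0.2)·(-0.2)) / 4 = 4.8/4 = 1.2
  s[A,B] = ((-0.2)·(0.6) + (-0.2)·(-0.4) + (1.8)·(0.6) + (-1.2)·(-1.4) + (-0.2)·(0.6)) / 4 = 2.6/4 = 0.65
  s[A,C] = ((-0.2)·(1.4) + (-0.2)·(-2.6) + (1.8)·(-1.6) + (-1.2)·(-0.6) + (-0.2)·(3.4)) / 4 = -2.6/4 = -0.65
  s[B,B] = ((0.6)·(0.6) + (-0.4)·(-0.4) + (0.6)·(0.6) + (-1.4)·(-1.4) + (0.6)·(0.6)) / 4 = 3.2/4 = 0.8
  s[B,C] = ((0.6)·(1.4) + (-0.4)·(-2.6) + (0.6)·(-1.6) + (-1.4)·(-0.6) + (0.6)·(3.4)) / 4 = 3.8/4 = 0.95
  s[C,C] = ((1.4)·(1.4) + (-2.6)·(-2.6) + (-1.6)·(-1.6) + (-0.6)·(-0.6) + (3.4)·(3.4)) / 4 = 23.2/4 = 5.8
  Sample standard deviations s_i = √(s[i,i]):
  s(A) = √(1.2) = 1.0954
  s(B) = √(0.8) = 0.8944
  s(C) = √(5.8) = 2.4083

Step 3 — r_{ij} = s_{ij} / (s_i · s_j):
  r[A,A] = 1 (diagonal).
  r[A,B] = 0.65 / (1.0954 · 0.8944) = 0.65 / 0.9798 = 0.6634
  r[A,C] = -0.65 / (1.0954 · 2.4083) = -0.65 / 2.6382 = -0.2464
  r[B,B] = 1 (diagonal).
  r[B,C] = 0.95 / (0.8944 · 2.4083) = 0.95 / 2.1541 = 0.441
  r[C,C] = 1 (diagonal).

R is symmetric with unit diagonal. Assembling:

R = [[1, 0.6634, -0.2464],
 [0.6634, 1, 0.441],
 [-0.2464, 0.441, 1]]


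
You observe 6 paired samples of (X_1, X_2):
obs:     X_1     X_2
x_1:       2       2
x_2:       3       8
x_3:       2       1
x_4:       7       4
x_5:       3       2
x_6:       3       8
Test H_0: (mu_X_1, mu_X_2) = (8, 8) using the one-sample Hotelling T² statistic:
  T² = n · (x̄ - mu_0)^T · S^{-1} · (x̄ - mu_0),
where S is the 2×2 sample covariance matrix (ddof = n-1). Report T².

Step 1 — sample mean vector:
  mean(X_1) = (2 + 3 + 2 + 7 + 3 + 3) / 6 = 20/6 = 3.3333
  mean(X_2) = (2 + 8 + 1 + 4 + 2 + 8) / 6 = 25/6 = 4.1667
  x̄ = (3.3333, 4.1667),  deviation x̄ - mu_0 = (3.3333, 4.1667) - (8, 8) = (-4.6667, -3.8333).

Step 2 — sample covariance matrix, S[i,j] = (1/(n-1)) · Σ_k (x_{k,i} - mean_i) · (x_{k,j} - mean_j), divisor n-1 = 5:
  S[X_1,X_1] = ((-1.3333)·(-1.3333) + (-0.3333)·(-0.3333) + (-1.3333)·(-1.3333) + (3.6667)·(3.6667) + (-0.3333)·(-0.3333) + (-0.3333)·(-0.3333)) / 5 = 17.3333/5 = 3.4667
  S[X_1,X_2] = ((-1.3333)·(-2.1667) + (-0.3333)·(3.8333) + (-1.3333)·(-3.1667) + (3.6667)·(-0.1667) + (-0.3333)·(-2.1667) + (-0.3333)·(3.8333)) / 5 = 4.6667/5 = 0.9333
  S[X_2,X_2] = ((-2.1667)·(-2.1667) + (3.8333)·(3.8333) + (-3.1667)·(-3.1667) + (-0.1667)·(-0.1667) + (-2.1667)·(-2.1667) + (3.8333)·(3.8333)) / 5 = 48.8333/5 = 9.7667
  S = [[3.4667, 0.9333],
 [0.9333, 9.7667]].

Step 3 — invert S. det(S) = 3.4667·9.7667 - (0.9333)² = 32.9867.
  S^{-1} = (1/det) · [[d, -b], [-b, a]] = [[0.2961, -0.0283],
 [-0.0283, 0.1051]].

Step 4 — quadratic form (x̄ - mu_0)^T · S^{-1} · (x̄ - mu_0):
  S^{-1} · (x̄ - mu_0) = (-1.2732, -0.2708),
  (x̄ - mu_0)^T · [...] = (-4.6667)·(-1.2732) + (-3.8333)·(-0.2708) = 6.9799.

Step 5 — scale by n: T² = 6 · 6.9799 = 41.8795.

T² ≈ 41.8795


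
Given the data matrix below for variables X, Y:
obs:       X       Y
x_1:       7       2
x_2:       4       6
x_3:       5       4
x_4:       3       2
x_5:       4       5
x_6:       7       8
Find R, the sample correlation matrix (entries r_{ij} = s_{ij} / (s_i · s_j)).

Step 1 — column means:
  mean(X) = (7 + 4 + 5 + 3 + 4 + 7) / 6 = 30/6 = 5
  mean(Y) = (2 + 6 + 4 + 2 + 5 + 8) / 6 = 27/6 = 4.5

Step 2 — sample variances and covariances s[i,j] = (1/(n-1)) · Σ_k (x_{k,i} - mean_i) · (x_{k,j} - mean_j), with n-1 = 5:
  s[X,X] = ((2)·(2) + (-1)·(-1) + (0)·(0) + (-2)·(-2) + (-1)·(-1) + (2)·(2)) / 5 = 14/5 = 2.8
  s[X,Y] = ((2)·(-2.5) + (-1)·(1.5) + (0)·(-0.5) + (-2)·(-2.5) + (-1)·(0.5) + (2)·(3.5)) / 5 = 5/5 = 1
  s[Y,Y] = ((-2.5)·(-2.5) + (1.5)·(1.5) + (-0.5)·(-0.5) + (-2.5)·(-2.5) + (0.5)·(0.5) + (3.5)·(3.5)) / 5 = 27.5/5 = 5.5
  Sample standard deviations s_i = √(s[i,i]):
  s(X) = √(2.8) = 1.6733
  s(Y) = √(5.5) = 2.3452

Step 3 — r_{ij} = s_{ij} / (s_i · s_j):
  r[X,X] = 1 (diagonal).
  r[X,Y] = 1 / (1.6733 · 2.3452) = 1 / 3.9243 = 0.2548
  r[Y,Y] = 1 (diagonal).

R is symmetric with unit diagonal. Assembling:

R = [[1, 0.2548],
 [0.2548, 1]]


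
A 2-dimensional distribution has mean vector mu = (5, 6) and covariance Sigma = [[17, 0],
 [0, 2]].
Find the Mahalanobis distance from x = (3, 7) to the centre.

Step 1 — centre the observation: (x - mu) = (-2, 1).

Step 2 — invert Sigma. det(Sigma) = 17·2 - (0)² = 34.
  Sigma^{-1} = (1/det) · [[d, -b], [-b, a]] = [[0.0588, 0],
 [0, 0.5]].

Step 3 — form the quadratic (x - mu)^T · Sigma^{-1} · (x - mu):
  Sigma^{-1} · (x - mu) = (-0.1176, 0.5).
  (x - mu)^T · [Sigma^{-1} · (x - mu)] = (-2)·(-0.1176) + (1)·(0.5) = 0.7353.

Step 4 — take square root: d = √(0.7353) ≈ 0.8575.

d(x, mu) = √(0.7353) ≈ 0.8575


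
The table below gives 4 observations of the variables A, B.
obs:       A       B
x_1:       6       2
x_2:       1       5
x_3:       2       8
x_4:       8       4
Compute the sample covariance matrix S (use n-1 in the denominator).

Step 1 — column means:
  mean(A) = (6 + 1 + 2 + 8) / 4 = 17/4 = 4.25
  mean(B) = (2 + 5 + 8 + 4) / 4 = 19/4 = 4.75

Step 2 — sample covariance S[i,j] = (1/(n-1)) · Σ_k (x_{k,i} - mean_i) · (x_{k,j} - mean_j), with n-1 = 3.
  S[A,A] = ((1.75)·(1.75) + (-3.25)·(-3.25) + (-2.25)·(-2.25) + (3.75)·(3.75)) / 3 = 32.75/3 = 10.9167
  S[A,B] = ((1.75)·(-2.75) + (-3.25)·(0.25) + (-2.25)·(3.25) + (3.75)·(-0.75)) / 3 = -15.75/3 = -5.25
  S[B,B] = ((-2.75)·(-2.75) + (0.25)·(0.25) + (3.25)·(3.25) + (-0.75)·(-0.75)) / 3 = 18.75/3 = 6.25

S is symmetric (S[j,i] = S[i,j]). Assembling:

S = [[10.9167, -5.25],
 [-5.25, 6.25]]


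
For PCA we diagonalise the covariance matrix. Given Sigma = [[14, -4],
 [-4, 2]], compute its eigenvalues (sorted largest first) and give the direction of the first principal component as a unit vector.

Step 1 — characteristic polynomial of 2×2 Sigma:
  det(Sigma - λI) = λ² - trace · λ + det = 0.
  trace = 14 + 2 = 16, det = 14·2 - (-4)² = 12.
Step 2 — discriminant:
  Δ = trace² - 4·det = 256 - 48 = 208.
Step 3 — eigenvalues:
  λ = (trace ± √Δ)/2 = (16 ± 14.4222)/2,
  λ_1 = 15.2111,  λ_2 = 0.7889.

Step 4 — unit eigenvector for λ_1: solve (Sigma - λ_1 I)v = 0. First row:
  (14 - 15.2111)·v_x + (-4)·v_y = 0, i.e. (-1.2111)·v_x + (-4)·v_y = 0,
  so v ∝ (b, λ_1 - a) = (-4, 1.2111); multiply by -1 so the first entry is positive: u = (4, -1.2111).
  ||u|| = √((4)² + (-1.2111)²) = √(17.4668) ≈ 4.1793,
  v_1 = u/||u|| ≈ (0.9571, -0.2898) (||v_1|| = 1).

λ_1 = 15.2111,  λ_2 = 0.7889;  v_1 ≈ (0.9571, -0.2898)


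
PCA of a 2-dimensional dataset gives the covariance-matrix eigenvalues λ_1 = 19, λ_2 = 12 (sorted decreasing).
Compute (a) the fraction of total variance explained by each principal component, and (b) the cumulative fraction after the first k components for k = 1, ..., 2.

Step 1 — total variance = trace(Sigma) = Σ λ_i = 19 + 12 = 31.

Step 2 — fraction explained by component i = λ_i / Σ λ:
  PC1: 19/31 = 0.6129
  PC2: 12/31 = 0.3871

Step 3 — cumulative fraction after k components = (λ_1 + ... + λ_k) / Σ λ:
  k = 1: 19/31 = 0.6129
  k = 2: (19 + 12)/31 = 31/31 = 1

Summary (fraction, with percent):

explained: PC1 0.6129 (61.29%), PC2 0.3871 (38.71%);  cumulative: 0.6129, 1


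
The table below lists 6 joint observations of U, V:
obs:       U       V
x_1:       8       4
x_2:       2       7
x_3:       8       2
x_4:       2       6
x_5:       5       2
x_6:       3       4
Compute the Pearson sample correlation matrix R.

Step 1 — column means:
  mean(U) = (8 + 2 + 8 + 2 + 5 + 3) / 6 = 28/6 = 4.6667
  mean(V) = (4 + 7 + 2 + 6 + 2 + 4) / 6 = 25/6 = 4.1667

Step 2 — sample variances and covariances s[i,j] = (1/(n-1)) · Σ_k (x_{k,i} - mean_i) · (x_{k,j} - mean_j), with n-1 = 5:
  s[U,U] = ((3.3333)·(3.3333) + (-2.6667)·(-2.6667) + (3.3333)·(3.3333) + (-2.6667)·(-2.6667) + (0.3333)·(0.3333) + (-1.6667)·(-1.6667)) / 5 = 39.3333/5 = 7.8667
  s[U,V] = ((3.3333)·(-0.1667) + (-2.6667)·(2.8333) + (3.3333)·(-2.1667) + (-2.6667)·(1.8333) + (0.3333)·(-2.1667) + (-1.6667)·(-0.1667)) / 5 = -20.6667/5 = -4.1333
  s[V,V] = ((-0.1667)·(-0.1667) + (2.8333)·(2.8333) + (-2.1667)·(-2.1667) + (1.8333)·(1.8333) + (-2.1667)·(-2.1667) + (-0.1667)·(-0.1667)) / 5 = 20.8333/5 = 4.1667
  Sample standard deviations s_i = √(s[i,i]):
  s(U) = √(7.8667) = 2.8048
  s(V) = √(4.1667) = 2.0412

Step 3 — r_{ij} = s_{ij} / (s_i · s_j):
  r[U,U] = 1 (diagonal).
  r[U,V] = -4.1333 / (2.8048 · 2.0412) = -4.1333 / 5.7252 = -0.722
  r[V,V] = 1 (diagonal).

R is symmetric with unit diagonal. Assembling:

R = [[1, -0.722],
 [-0.722, 1]]


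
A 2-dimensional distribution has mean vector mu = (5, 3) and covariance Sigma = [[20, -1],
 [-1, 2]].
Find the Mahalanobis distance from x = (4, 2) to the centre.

Step 1 — centre the observation: (x - mu) = (-1, -1).

Step 2 — invert Sigma. det(Sigma) = 20·2 - (-1)² = 39.
  Sigma^{-1} = (1/det) · [[d, -b], [-b, a]] = [[0.0513, 0.0256],
 [0.0256, 0.5128]].

Step 3 — form the quadratic (x - mu)^T · Sigma^{-1} · (x - mu):
  Sigma^{-1} · (x - mu) = (-0.0769, -0.5385).
  (x - mu)^T · [Sigma^{-1} · (x - mu)] = (-1)·(-0.0769) + (-1)·(-0.5385) = 0.6154.

Step 4 — take square root: d = √(0.6154) ≈ 0.7845.

d(x, mu) = √(0.6154) ≈ 0.7845


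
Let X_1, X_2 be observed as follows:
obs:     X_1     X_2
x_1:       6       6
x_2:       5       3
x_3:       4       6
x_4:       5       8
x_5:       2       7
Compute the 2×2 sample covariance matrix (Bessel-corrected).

Step 1 — column means:
  mean(X_1) = (6 + 5 + 4 + 5 + 2) / 5 = 22/5 = 4.4
  mean(X_2) = (6 + 3 + 6 + 8 + 7) / 5 = 30/5 = 6

Step 2 — sample covariance S[i,j] = (1/(n-1)) · Σ_k (x_{k,i} - mean_i) · (x_{k,j} - mean_j), with n-1 = 4.
  S[X_1,X_1] = ((1.6)·(1.6) + (0.6)·(0.6) + (-0.4)·(-0.4) + (0.6)·(0.6) + (-2.4)·(-2.4)) / 4 = 9.2/4 = 2.3
  S[X_1,X_2] = ((1.6)·(0) + (0.6)·(-3) + (-0.4)·(0) + (0.6)·(2) + (-2.4)·(1)) / 4 = -3/4 = -0.75
  S[X_2,X_2] = ((0)·(0) + (-3)·(-3) + (0)·(0) + (2)·(2) + (1)·(1)) / 4 = 14/4 = 3.5

S is symmetric (S[j,i] = S[i,j]). Assembling:

S = [[2.3, -0.75],
 [-0.75, 3.5]]


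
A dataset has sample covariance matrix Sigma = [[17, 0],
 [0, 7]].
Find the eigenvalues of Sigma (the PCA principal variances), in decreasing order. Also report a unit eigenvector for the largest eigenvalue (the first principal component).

Step 1 — characteristic polynomial of 2×2 Sigma:
  det(Sigma - λI) = λ² - trace · λ + det = 0.
  trace = 17 + 7 = 24, det = 17·7 - (0)² = 119.
Step 2 — discriminant:
  Δ = trace² - 4·det = 576 - 476 = 100.
Step 3 — eigenvalues:
  λ = (trace ± √Δ)/2 = (24 ± 10)/2,
  λ_1 = 17,  λ_2 = 7.

Step 4 — unit eigenvector for λ_1: Sigma is diagonal, so its eigenvectors are the coordinate axes. λ_1 = 17 is the diagonal entry on the first coordinate axis, hence
  v_1 = (1, 0) (||v_1|| = 1).

λ_1 = 17,  λ_2 = 7;  v_1 ≈ (1, 0)


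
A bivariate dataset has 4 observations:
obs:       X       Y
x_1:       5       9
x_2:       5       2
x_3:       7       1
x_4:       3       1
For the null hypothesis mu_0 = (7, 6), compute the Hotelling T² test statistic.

Step 1 — sample mean vector:
  mean(X) = (5 + 5 + 7 + 3) / 4 = 20/4 = 5
  mean(Y) = (9 + 2 + 1 + 1) / 4 = 13/4 = 3.25
  x̄ = (5, 3.25),  deviation x̄ - mu_0 = (5, 3.25) - (7, 6) = (-2, -2.75).

Step 2 — sample covariance matrix, S[i,j] = (1/(n-1)) · Σ_k (x_{k,i} - mean_i) · (x_{k,j} - mean_j), divisor n-1 = 3:
  S[X,X] = ((0)·(0) + (0)·(0) + (2)·(2) + (-2)·(-2)) / 3 = 8/3 = 2.6667
  S[X,Y] = ((0)·(5.75) + (0)·(-1.25) + (2)·(-2.25) + (-2)·(-2.25)) / 3 = 0/3 = 0
  S[Y,Y] = ((5.75)·(5.75) + (-1.25)·(-1.25) + (-2.25)·(-2.25) + (-2.25)·(-2.25)) / 3 = 44.75/3 = 14.9167
  S = [[2.6667, 0],
 [0, 14.9167]].

Step 3 — invert S. det(S) = 2.6667·14.9167 - (0)² = 39.7778.
  S^{-1} = (1/det) · [[d, -b], [-b, a]] = [[0.375, 0],
 [0, 0.067]].

Step 4 — quadratic form (x̄ - mu_0)^T · S^{-1} · (x̄ - mu_0):
  S^{-1} · (x̄ - mu_0) = (-0.75, -0.1844),
  (x̄ - mu_0)^T · [...] = (-2)·(-0.75) + (-2.75)·(-0.1844) = 2.007.

Step 5 — scale by n: T² = 4 · 2.007 = 8.0279.

T² ≈ 8.0279


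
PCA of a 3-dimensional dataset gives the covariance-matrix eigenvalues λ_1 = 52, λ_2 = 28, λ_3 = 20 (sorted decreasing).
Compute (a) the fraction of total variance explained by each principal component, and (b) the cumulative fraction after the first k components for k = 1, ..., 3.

Step 1 — total variance = trace(Sigma) = Σ λ_i = 52 + 28 + 20 = 100.

Step 2 — fraction explained by component i = λ_i / Σ λ:
  PC1: 52/100 = 0.52
  PC2: 28/100 = 0.28
  PC3: 20/100 = 0.2

Step 3 — cumulative fraction after k components = (λ_1 + ... + λ_k) / Σ λ:
  k = 1: 52/100 = 0.52
  k = 2: (52 + 28)/100 = 80/100 = 0.8
  k = 3: (52 + 28 + 20)/100 = 100/100 = 1

Summary (fraction, with percent):

explained: PC1 0.52 (52%), PC2 0.28 (28%), PC3 0.2 (20%);  cumulative: 0.52, 0.8, 1


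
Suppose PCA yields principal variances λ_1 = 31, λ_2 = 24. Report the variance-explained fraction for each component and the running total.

Step 1 — total variance = trace(Sigma) = Σ λ_i = 31 + 24 = 55.

Step 2 — fraction explained by component i = λ_i / Σ λ:
  PC1: 31/55 = 0.5636
  PC2: 24/55 = 0.4364

Step 3 — cumulative fraction after k components = (λ_1 + ... + λ_k) / Σ λ:
  k = 1: 31/55 = 0.5636
  k = 2: (31 + 24)/55 = 55/55 = 1

Summary (fraction, with percent):

explained: PC1 0.5636 (56.36%), PC2 0.4364 (43.64%);  cumulative: 0.5636, 1


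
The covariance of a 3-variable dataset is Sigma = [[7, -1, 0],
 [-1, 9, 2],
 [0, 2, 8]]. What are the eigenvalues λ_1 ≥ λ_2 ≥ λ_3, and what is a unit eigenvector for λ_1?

Step 1 — characteristic polynomial p(λ) = det(λI - Sigma) = λ³ - tr·λ² + c_1·λ - det, where tr = trace, c_1 = sum of the principal 2×2 minors, det = det(Sigma):
  tr = 7 + 9 + 8 = 24,
  c_1 = (7·9 - (-1)²) + (7·8 - (0)²) + (9·8 - (2)²) = 62 + 56 + 68 = 186,
  det = 7·(9·8 - (2)²) - (-1)·((-1)·8 - (2)·(0)) + (0)·((-1)·(2) - 9·(0)) = 7·(68) - (-1)·(-8) + (0)·(-2) = 468.
  So p(λ) = λ³ - 24λ² + 186λ - 468.
Step 2 — look for an integer root (rational root theorem: any rational root is an integer divisor of 468). Testing λ = 6:
  p(6) = 216 - 864 + 1116 - 468 = 0  ✓
  Dividing out (λ - 6): p(λ) = (λ - 6)(λ² - 18λ + 78).
Step 3 — remaining eigenvalues from the quadratic λ² - 18λ + 78 = 0:
  Δ = 18² - 4·78 = 324 - 312 = 12,  λ = (18 ± √12)/2 = (18 ± 3.4641)/2 ≈ 10.7321 or 7.2679.
  Sorted: λ_1 = 10.7321,  λ_2 = 7.2679,  λ_3 = 6  (check: sum = 24 = tr ✓).

Step 4 — unit eigenvector for λ_1 ≈ 10.7321: v spans the null space of (Sigma - λ_1 I), whose rows are
  r_1 = (-3.7321, -1, 0),  r_2 = (-1, -1.7321, 2),  r_3 = (0, 2, -2.7321).
  v is orthogonal to every row, so take v ∝ r_1 × r_2 = ((-1)·(2) - (0)·(-1.7321), (0)·(-1) - (-3.7321)·(2), (-3.7321)·(-1.7321) - (-1)·(-1)) ≈ (-2, 7.4641, 5.4641).
  Rescale (multiply by -1 so the first nonzero entry is positive): u = (2, -7.4641, -5.4641).
  ||u|| = √((2)² + (-7.4641)² + (-5.4641)²) = √(89.5692) ≈ 9.4641,  v_1 = u/||u|| ≈ (0.2113, -0.7887, -0.5774) (||v_1|| = 1).

λ_1 = 10.7321,  λ_2 = 7.2679,  λ_3 = 6;  v_1 ≈ (0.2113, -0.7887, -0.5774)


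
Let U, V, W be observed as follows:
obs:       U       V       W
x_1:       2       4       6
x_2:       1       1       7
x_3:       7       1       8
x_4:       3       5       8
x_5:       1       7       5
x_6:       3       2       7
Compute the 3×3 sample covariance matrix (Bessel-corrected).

Step 1 — column means:
  mean(U) = (2 + 1 + 7 + 3 + 1 + 3) / 6 = 17/6 = 2.8333
  mean(V) = (4 + 1 + 1 + 5 + 7 + 2) / 6 = 20/6 = 3.3333
  mean(W) = (6 + 7 + 8 + 8 + 5 + 7) / 6 = 41/6 = 6.8333

Step 2 — sample covariance S[i,j] = (1/(n-1)) · Σ_k (x_{k,i} - mean_i) · (x_{k,j} - mean_j), with n-1 = 5.
  S[U,U] = ((-0.8333)·(-0.8333) + (-1.8333)·(-1.8333) + (4.1667)·(4.1667) + (0.1667)·(0.1667) + (-1.8333)·(-1.8333) + (0.1667)·(0.1667)) / 5 = 24.8333/5 = 4.9667
  S[U,V] = ((-0.8333)·(0.6667) + (-1.8333)·(-2.3333) + (4.1667)·(-2.3333) + (0.1667)·(1.6667) + (-1.8333)·(3.6667) + (0.1667)·(-1.3333)) / 5 = -12.6667/5 = -2.5333
  S[U,W] = ((-0.8333)·(-0.8333) + (-1.8333)·(0.1667) + (4.1667)·(1.1667) + (0.1667)·(1.1667) + (-1.8333)·(-1.8333) + (0.1667)·(0.1667)) / 5 = 8.8333/5 = 1.7667
  S[V,V] = ((0.6667)·(0.6667) + (-2.3333)·(-2.3333) + (-2.3333)·(-2.3333) + (1.6667)·(1.6667) + (3.6667)·(3.6667) + (-1.3333)·(-1.3333)) / 5 = 29.3333/5 = 5.8667
  S[V,W] = ((0.6667)·(-0.8333) + (-2.3333)·(0.1667) + (-2.3333)·(1.1667) + (1.6667)·(1.1667) + (3.6667)·(-1.8333) + (-1.3333)·(0.1667)) / 5 = -8.6667/5 = -1.7333
  S[W,W] = ((-0.8333)·(-0.8333) + (0.1667)·(0.1667) + (1.1667)·(1.1667) + (1.1667)·(1.1667) + (-1.8333)·(-1.8333) + (0.1667)·(0.1667)) / 5 = 6.8333/5 = 1.3667

S is symmetric (S[j,i] = S[i,j]). Assembling:

S = [[4.9667, -2.5333, 1.7667],
 [-2.5333, 5.8667, -1.7333],
 [1.7667, -1.7333, 1.3667]]


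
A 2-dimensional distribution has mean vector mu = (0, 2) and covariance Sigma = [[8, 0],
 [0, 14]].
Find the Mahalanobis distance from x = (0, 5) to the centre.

Step 1 — centre the observation: (x - mu) = (0, 3).

Step 2 — invert Sigma. det(Sigma) = 8·14 - (0)² = 112.
  Sigma^{-1} = (1/det) · [[d, -b], [-b, a]] = [[0.125, 0],
 [0, 0.0714]].

Step 3 — form the quadratic (x - mu)^T · Sigma^{-1} · (x - mu):
  Sigma^{-1} · (x - mu) = (0, 0.2143).
  (x - mu)^T · [Sigma^{-1} · (x - mu)] = (0)·(0) + (3)·(0.2143) = 0.6429.

Step 4 — take square root: d = √(0.6429) ≈ 0.8018.

d(x, mu) = √(0.6429) ≈ 0.8018


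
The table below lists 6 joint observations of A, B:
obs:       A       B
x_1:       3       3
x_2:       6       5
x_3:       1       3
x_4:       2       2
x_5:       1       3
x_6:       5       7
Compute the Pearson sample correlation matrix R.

Step 1 — column means:
  mean(A) = (3 + 6 + 1 + 2 + 1 + 5) / 6 = 18/6 = 3
  mean(B) = (3 + 5 + 3 + 2 + 3 + 7) / 6 = 23/6 = 3.8333

Step 2 — sample variances and covariances s[i,j] = (1/(n-1)) · Σ_k (x_{k,i} - mean_i) · (x_{k,j} - mean_j), with n-1 = 5:
  s[A,A] = ((0)·(0) + (3)·(3) + (-2)·(-2) + (-1)·(-1) + (-2)·(-2) + (2)·(2)) / 5 = 22/5 = 4.4
  s[A,B] = ((0)·(-0.8333) + (3)·(1.1667) + (-2)·(-0.8333) + (-1)·(-1.8333) + (-2)·(-0.8333) + (2)·(3.1667)) / 5 = 15/5 = 3
  s[B,B] = ((-0.8333)·(-0.8333) + (1.1667)·(1.1667) + (-0.8333)·(-0.8333) + (-1.8333)·(-1.8333) + (-0.8333)·(-0.8333) + (3.1667)·(3.1667)) / 5 = 16.8333/5 = 3.3667
  Sample standard deviations s_i = √(s[i,i]):
  s(A) = √(4.4) = 2.0976
  s(B) = √(3.3667) = 1.8348

Step 3 — r_{ij} = s_{ij} / (s_i · s_j):
  r[A,A] = 1 (diagonal).
  r[A,B] = 3 / (2.0976 · 1.8348) = 3 / 3.8488 = 0.7795
  r[B,B] = 1 (diagonal).

R is symmetric with unit diagonal. Assembling:

R = [[1, 0.7795],
 [0.7795, 1]]


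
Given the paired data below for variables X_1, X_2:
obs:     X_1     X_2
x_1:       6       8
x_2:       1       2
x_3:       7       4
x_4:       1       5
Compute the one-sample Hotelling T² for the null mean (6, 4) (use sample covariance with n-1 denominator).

Step 1 — sample mean vector:
  mean(X_1) = (6 + 1 + 7 + 1) / 4 = 15/4 = 3.75
  mean(X_2) = (8 + 2 + 4 + 5) / 4 = 19/4 = 4.75
  x̄ = (3.75, 4.75),  deviation x̄ - mu_0 = (3.75, 4.75) - (6, 4) = (-2.25, 0.75).

Step 2 — sample covariance matrix, S[i,j] = (1/(n-1)) · Σ_k (x_{k,i} - mean_i) · (x_{k,j} - mean_j), divisor n-1 = 3:
  S[X_1,X_1] = ((2.25)·(2.25) + (-2.75)·(-2.75) + (3.25)·(3.25) + (-2.75)·(-2.75)) / 3 = 30.75/3 = 10.25
  S[X_1,X_2] = ((2.25)·(3.25) + (-2.75)·(-2.75) + (3.25)·(-0.75) + (-2.75)·(0.25)) / 3 = 11.75/3 = 3.9167
  S[X_2,X_2] = ((3.25)·(3.25) + (-2.75)·(-2.75) + (-0.75)·(-0.75) + (0.25)·(0.25)) / 3 = 18.75/3 = 6.25
  S = [[10.25, 3.9167],
 [3.9167, 6.25]].

Step 3 — invert S. det(S) = 10.25·6.25 - (3.9167)² = 48.7222.
  S^{-1} = (1/det) · [[d, -b], [-b, a]] = [[0.1283, -0.0804],
 [-0.0804, 0.2104]].

Step 4 — quadratic form (x̄ - mu_0)^T · S^{-1} · (x̄ - mu_0):
  S^{-1} · (x̄ - mu_0) = (-0.3489, 0.3387),
  (x̄ - mu_0)^T · [...] = (-2.25)·(-0.3489) + (0.75)·(0.3387) = 1.0391.

Step 5 — scale by n: T² = 4 · 1.0391 = 4.1562.

T² ≈ 4.1562


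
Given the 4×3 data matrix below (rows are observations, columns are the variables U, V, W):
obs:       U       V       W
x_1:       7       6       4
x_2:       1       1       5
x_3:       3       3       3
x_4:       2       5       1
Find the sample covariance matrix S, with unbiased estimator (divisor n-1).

Step 1 — column means:
  mean(U) = (7 + 1 + 3 + 2) / 4 = 13/4 = 3.25
  mean(V) = (6 + 1 + 3 + 5) / 4 = 15/4 = 3.75
  mean(W) = (4 + 5 + 3 + 1) / 4 = 13/4 = 3.25

Step 2 — sample covariance S[i,j] = (1/(n-1)) · Σ_k (x_{k,i} - mean_i) · (x_{k,j} - mean_j), with n-1 = 3.
  S[U,U] = ((3.75)·(3.75) + (-2.25)·(-2.25) + (-0.25)·(-0.25) + (-1.25)·(-1.25)) / 3 = 20.75/3 = 6.9167
  S[U,V] = ((3.75)·(2.25) + (-2.25)·(-2.75) + (-0.25)·(-0.75) + (-1.25)·(1.25)) / 3 = 13.25/3 = 4.4167
  S[U,W] = ((3.75)·(0.75) + (-2.25)·(1.75) + (-0.25)·(-0.25) + (-1.25)·(-2.25)) / 3 = 1.75/3 = 0.5833
  S[V,V] = ((2.25)·(2.25) + (-2.75)·(-2.75) + (-0.75)·(-0.75) + (1.25)·(1.25)) / 3 = 14.75/3 = 4.9167
  S[V,W] = ((2.25)·(0.75) + (-2.75)·(1.75) + (-0.75)·(-0.25) + (1.25)·(-2.25)) / 3 = -5.75/3 = -1.9167
  S[W,W] = ((0.75)·(0.75) + (1.75)·(1.75) + (-0.25)·(-0.25) + (-2.25)·(-2.25)) / 3 = 8.75/3 = 2.9167

S is symmetric (S[j,i] = S[i,j]). Assembling:

S = [[6.9167, 4.4167, 0.5833],
 [4.4167, 4.9167, -1.9167],
 [0.5833, -1.9167, 2.9167]]


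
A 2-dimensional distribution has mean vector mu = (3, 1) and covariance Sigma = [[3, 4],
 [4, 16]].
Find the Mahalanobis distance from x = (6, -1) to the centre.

Step 1 — centre the observation: (x - mu) = (3, -2).

Step 2 — invert Sigma. det(Sigma) = 3·16 - (4)² = 32.
  Sigma^{-1} = (1/det) · [[d, -b], [-b, a]] = [[0.5, -0.125],
 [-0.125, 0.0938]].

Step 3 — form the quadratic (x - mu)^T · Sigma^{-1} · (x - mu):
  Sigma^{-1} · (x - mu) = (1.75, -0.5625).
  (x - mu)^T · [Sigma^{-1} · (x - mu)] = (3)·(1.75) + (-2)·(-0.5625) = 6.375.

Step 4 — take square root: d = √(6.375) ≈ 2.5249.

d(x, mu) = √(6.375) ≈ 2.5249


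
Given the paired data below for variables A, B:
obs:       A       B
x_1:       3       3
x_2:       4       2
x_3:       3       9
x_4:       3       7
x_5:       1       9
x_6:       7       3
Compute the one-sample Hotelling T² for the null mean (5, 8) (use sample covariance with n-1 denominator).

Step 1 — sample mean vector:
  mean(A) = (3 + 4 + 3 + 3 + 1 + 7) / 6 = 21/6 = 3.5
  mean(B) = (3 + 2 + 9 + 7 + 9 + 3) / 6 = 33/6 = 5.5
  x̄ = (3.5, 5.5),  deviation x̄ - mu_0 = (3.5, 5.5) - (5, 8) = (-1.5, -2.5).

Step 2 — sample covariance matrix, S[i,j] = (1/(n-1)) · Σ_k (x_{k,i} - mean_i) · (x_{k,j} - mean_j), divisor n-1 = 5:
  S[A,A] = ((-0.5)·(-0.5) + (0.5)·(0.5) + (-0.5)·(-0.5) + (-0.5)·(-0.5) + (-2.5)·(-2.5) + (3.5)·(3.5)) / 5 = 19.5/5 = 3.9
  S[A,B] = ((-0.5)·(-2.5) + (0.5)·(-3.5) + (-0.5)·(3.5) + (-0.5)·(1.5) + (-2.5)·(3.5) + (3.5)·(-2.5)) / 5 = -20.5/5 = -4.1
  S[B,B] = ((-2.5)·(-2.5) + (-3.5)·(-3.5) + (3.5)·(3.5) + (1.5)·(1.5) + (3.5)·(3.5) + (-2.5)·(-2.5)) / 5 = 51.5/5 = 10.3
  S = [[3.9, -4.1],
 [-4.1, 10.3]].

Step 3 — invert S. det(S) = 3.9·10.3 - (-4.1)² = 23.36.
  S^{-1} = (1/det) · [[d, -b], [-b, a]] = [[0.4409, 0.1755],
 [0.1755, 0.167]].

Step 4 — quadratic form (x̄ - mu_0)^T · S^{-1} · (x̄ - mu_0):
  S^{-1} · (x̄ - mu_0) = (-1.1002, -0.6807),
  (x̄ - mu_0)^T · [...] = (-1.5)·(-1.1002) + (-2.5)·(-0.6807) = 3.3519.

Step 5 — scale by n: T² = 6 · 3.3519 = 20.1113.

T² ≈ 20.1113


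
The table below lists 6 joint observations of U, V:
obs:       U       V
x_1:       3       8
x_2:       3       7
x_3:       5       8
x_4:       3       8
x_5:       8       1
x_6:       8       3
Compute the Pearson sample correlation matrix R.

Step 1 — column means:
  mean(U) = (3 + 3 + 5 + 3 + 8 + 8) / 6 = 30/6 = 5
  mean(V) = (8 + 7 + 8 + 8 + 1 + 3) / 6 = 35/6 = 5.8333

Step 2 — sample variances and covariances s[i,j] = (1/(n-1)) · Σ_k (x_{k,i} - mean_i) · (x_{k,j} - mean_j), with n-1 = 5:
  s[U,U] = ((-2)·(-2) + (-2)·(-2) + (0)·(0) + (-2)·(-2) + (3)·(3) + (3)·(3)) / 5 = 30/5 = 6
  s[U,V] = ((-2)·(2.1667) + (-2)·(1.1667) + (0)·(2.1667) + (-2)·(2.1667) + (3)·(-4.8333) + (3)·(-2.8333)) / 5 = -34/5 = -6.8
  s[V,V] = ((2.1667)·(2.1667) + (1.1667)·(1.1667) + (2.1667)·(2.1667) + (2.1667)·(2.1667) + (-4.8333)·(-4.8333) + (-2.8333)·(-2.8333)) / 5 = 46.8333/5 = 9.3667
  Sample standard deviations s_i = √(s[i,i]):
  s(U) = √(6) = 2.4495
  s(V) = √(9.3667) = 3.0605

Step 3 — r_{ij} = s_{ij} / (s_i · s_j):
  r[U,U] = 1 (diagonal).
  r[U,V] = -6.8 / (2.4495 · 3.0605) = -6.8 / 7.4967 = -0.9071
  r[V,V] = 1 (diagonal).

R is symmetric with unit diagonal. Assembling:

R = [[1, -0.9071],
 [-0.9071, 1]]


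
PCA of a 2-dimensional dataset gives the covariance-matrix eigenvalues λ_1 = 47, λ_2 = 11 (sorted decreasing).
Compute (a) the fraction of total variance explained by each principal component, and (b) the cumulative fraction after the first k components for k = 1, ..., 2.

Step 1 — total variance = trace(Sigma) = Σ λ_i = 47 + 11 = 58.

Step 2 — fraction explained by component i = λ_i / Σ λ:
  PC1: 47/58 = 0.8103
  PC2: 11/58 = 0.1897

Step 3 — cumulative fraction after k components = (λ_1 + ... + λ_k) / Σ λ:
  k = 1: 47/58 = 0.8103
  k = 2: (47 + 11)/58 = 58/58 = 1

Summary (fraction, with percent):

explained: PC1 0.8103 (81.03%), PC2 0.1897 (18.97%);  cumulative: 0.8103, 1


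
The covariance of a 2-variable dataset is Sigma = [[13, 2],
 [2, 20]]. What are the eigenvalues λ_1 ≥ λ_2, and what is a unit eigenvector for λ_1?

Step 1 — characteristic polynomial of 2×2 Sigma:
  det(Sigma - λI) = λ² - trace · λ + det = 0.
  trace = 13 + 20 = 33, det = 13·20 - (2)² = 256.
Step 2 — discriminant:
  Δ = trace² - 4·det = 1089 - 1024 = 65.
Step 3 — eigenvalues:
  λ = (trace ± √Δ)/2 = (33 ± 8.0623)/2,
  λ_1 = 20.5311,  λ_2 = 12.4689.

Step 4 — unit eigenvector for λ_1: solve (Sigma - λ_1 I)v = 0. First row:
  (13 - 20.5311)·v_x + (2)·v_y = 0, i.e. (-7.5311)·v_x + (2)·v_y = 0,
  so v ∝ (b, λ_1 - a) = (2, 7.5311) = u.
  ||u|| = √((2)² + (7.5311)²) = √(60.7179) ≈ 7.7922,
  v_1 = u/||u|| ≈ (0.2567, 0.9665) (||v_1|| = 1).

λ_1 = 20.5311,  λ_2 = 12.4689;  v_1 ≈ (0.2567, 0.9665)


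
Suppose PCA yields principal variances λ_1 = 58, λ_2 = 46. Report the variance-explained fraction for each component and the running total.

Step 1 — total variance = trace(Sigma) = Σ λ_i = 58 + 46 = 104.

Step 2 — fraction explained by component i = λ_i / Σ λ:
  PC1: 58/104 = 0.5577
  PC2: 46/104 = 0.4423

Step 3 — cumulative fraction after k components = (λ_1 + ... + λ_k) / Σ λ:
  k = 1: 58/104 = 0.5577
  k = 2: (58 + 46)/104 = 104/104 = 1

Summary (fraction, with percent):

explained: PC1 0.5577 (55.77%), PC2 0.4423 (44.23%);  cumulative: 0.5577, 1


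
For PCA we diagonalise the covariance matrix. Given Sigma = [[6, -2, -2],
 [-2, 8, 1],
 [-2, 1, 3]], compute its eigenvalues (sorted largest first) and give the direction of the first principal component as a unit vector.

Step 1 — characteristic polynomial p(λ) = det(λI - Sigma) = λ³ - tr·λ² + c_1·λ - det, where tr = trace, c_1 = sum of the principal 2×2 minors, det = det(Sigma):
  tr = 6 + 8 + 3 = 17,
  c_1 = (6·8 - (-2)²) + (6·3 - (-2)²) + (8·3 - (1)²) = 44 + 14 + 23 = 81,
  det = 6·(8·3 - (1)²) - (-2)·((-2)·3 - (1)·(-2)) + (-2)·((-2)·(1) - 8·(-2)) = 6·(23) - (-2)·(-4) + (-2)·(14) = 102.
  So p(λ) = λ³ - 17λ² + 81λ - 102.
Step 2 — look for an integer root (rational root theorem: any rational root is an integer divisor of 102). Testing λ = 2:
  p(2) = 8 - 68 + 162 - 102 = 0  ✓
  Dividing out (λ - 2): p(λ) = (λ - 2)(λ² - 15λ + 51).
Step 3 — remaining eigenvalues from the quadratic λ² - 15λ + 51 = 0:
  Δ = 15² - 4·51 = 225 - 204 = 21,  λ = (15 ± √21)/2 = (15 ± 4.5826)/2 ≈ 9.7913 or 5.2087.
  Sorted: λ_1 = 9.7913,  λ_2 = 5.2087,  λ_3 = 2  (check: sum = 17 = tr ✓).

Step 4 — unit eigenvector for λ_1 ≈ 9.7913: v spans the null space of (Sigma - λ_1 I), whose rows are
  r_1 = (-3.7913, -2, -2),  r_2 = (-2, -1.7913, 1),  r_3 = (-2, 1, -6.7913).
  v is orthogonal to every row, so take v ∝ r_1 × r_2 = ((-2)·(1) - (-2)·(-1.7913), (-2)·(-2) - (-3.7913)·(1), (-3.7913)·(-1.7913) - (-2)·(-2)) ≈ (-5.5826, 7.7913, 2.7913).
  Rescale (multiply by -1 so the first nonzero entry is positive): u = (5.5826, -7.7913, -2.7913).
  ||u|| = √((5.5826)² + (-7.7913)² + (-2.7913)²) = √(99.6606) ≈ 9.983,  v_1 = u/||u|| ≈ (0.5592, -0.7805, -0.2796) (||v_1|| = 1).

λ_1 = 9.7913,  λ_2 = 5.2087,  λ_3 = 2;  v_1 ≈ (0.5592, -0.7805, -0.2796)


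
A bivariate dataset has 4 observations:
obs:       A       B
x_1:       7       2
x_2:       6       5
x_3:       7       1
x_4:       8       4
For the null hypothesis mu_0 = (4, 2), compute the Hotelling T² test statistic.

Step 1 — sample mean vector:
  mean(A) = (7 + 6 + 7 + 8) / 4 = 28/4 = 7
  mean(B) = (2 + 5 + 1 + 4) / 4 = 12/4 = 3
  x̄ = (7, 3),  deviation x̄ - mu_0 = (7, 3) - (4, 2) = (3, 1).

Step 2 — sample covariance matrix, S[i,j] = (1/(n-1)) · Σ_k (x_{k,i} - mean_i) · (x_{k,j} - mean_j), divisor n-1 = 3:
  S[A,A] = ((0)·(0) + (-1)·(-1) + (0)·(0) + (1)·(1)) / 3 = 2/3 = 0.6667
  S[A,B] = ((0)·(-1) + (-1)·(2) + (0)·(-2) + (1)·(1)) / 3 = -1/3 = -0.3333
  S[B,B] = ((-1)·(-1) + (2)·(2) + (-2)·(-2) + (1)·(1)) / 3 = 10/3 = 3.3333
  S = [[0.6667, -0.3333],
 [-0.3333, 3.3333]].

Step 3 — invert S. det(S) = 0.6667·3.3333 - (-0.3333)² = 2.1111.
  S^{-1} = (1/det) · [[d, -b], [-b, a]] = [[1.5789, 0.1579],
 [0.1579, 0.3158]].

Step 4 — quadratic form (x̄ - mu_0)^T · S^{-1} · (x̄ - mu_0):
  S^{-1} · (x̄ - mu_0) = (4.8947, 0.7895),
  (x̄ - mu_0)^T · [...] = (3)·(4.8947) + (1)·(0.7895) = 15.4737.

Step 5 — scale by n: T² = 4 · 15.4737 = 61.8947.

T² ≈ 61.8947


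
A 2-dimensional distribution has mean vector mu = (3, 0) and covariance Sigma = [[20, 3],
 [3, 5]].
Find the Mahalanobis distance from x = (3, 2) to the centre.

Step 1 — centre the observation: (x - mu) = (0, 2).

Step 2 — invert Sigma. det(Sigma) = 20·5 - (3)² = 91.
  Sigma^{-1} = (1/det) · [[d, -b], [-b, a]] = [[0.0549, -0.033],
 [-0.033, 0.2198]].

Step 3 — form the quadratic (x - mu)^T · Sigma^{-1} · (x - mu):
  Sigma^{-1} · (x - mu) = (-0.0659, 0.4396).
  (x - mu)^T · [Sigma^{-1} · (x - mu)] = (0)·(-0.0659) + (2)·(0.4396) = 0.8791.

Step 4 — take square root: d = √(0.8791) ≈ 0.9376.

d(x, mu) = √(0.8791) ≈ 0.9376


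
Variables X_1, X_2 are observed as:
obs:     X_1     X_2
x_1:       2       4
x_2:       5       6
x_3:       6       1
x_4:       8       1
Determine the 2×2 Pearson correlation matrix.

Step 1 — column means:
  mean(X_1) = (2 + 5 + 6 + 8) / 4 = 21/4 = 5.25
  mean(X_2) = (4 + 6 + 1 + 1) / 4 = 12/4 = 3

Step 2 — sample variances and covariances s[i,j] = (1/(n-1)) · Σ_k (x_{k,i} - mean_i) · (x_{k,j} - mean_j), with n-1 = 3:
  s[X_1,X_1] = ((-3.25)·(-3.25) + (-0.25)·(-0.25) + (0.75)·(0.75) + (2.75)·(2.75)) / 3 = 18.75/3 = 6.25
  s[X_1,X_2] = ((-3.25)·(1) + (-0.25)·(3) + (0.75)·(-2) + (2.75)·(-2)) / 3 = -11/3 = -3.6667
  s[X_2,X_2] = ((1)·(1) + (3)·(3) + (-2)·(-2) + (-2)·(-2)) / 3 = 18/3 = 6
  Sample standard deviations s_i = √(s[i,i]):
  s(X_1) = √(6.25) = 2.5
  s(X_2) = √(6) = 2.4495

Step 3 — r_{ij} = s_{ij} / (s_i · s_j):
  r[X_1,X_1] = 1 (diagonal).
  r[X_1,X_2] = -3.6667 / (2.5 · 2.4495) = -3.6667 / 6.1237 = -0.5988
  r[X_2,X_2] = 1 (diagonal).

R is symmetric with unit diagonal. Assembling:

R = [[1, -0.5988],
 [-0.5988, 1]]


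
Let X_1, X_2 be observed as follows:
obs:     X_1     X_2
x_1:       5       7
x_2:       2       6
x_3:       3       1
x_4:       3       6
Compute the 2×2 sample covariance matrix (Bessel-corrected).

Step 1 — column means:
  mean(X_1) = (5 + 2 + 3 + 3) / 4 = 13/4 = 3.25
  mean(X_2) = (7 + 6 + 1 + 6) / 4 = 20/4 = 5

Step 2 — sample covariance S[i,j] = (1/(n-1)) · Σ_k (x_{k,i} - mean_i) · (x_{k,j} - mean_j), with n-1 = 3.
  S[X_1,X_1] = ((1.75)·(1.75) + (-1.25)·(-1.25) + (-0.25)·(-0.25) + (-0.25)·(-0.25)) / 3 = 4.75/3 = 1.5833
  S[X_1,X_2] = ((1.75)·(2) + (-1.25)·(1) + (-0.25)·(-4) + (-0.25)·(1)) / 3 = 3/3 = 1
  S[X_2,X_2] = ((2)·(2) + (1)·(1) + (-4)·(-4) + (1)·(1)) / 3 = 22/3 = 7.3333

S is symmetric (S[j,i] = S[i,j]). Assembling:

S = [[1.5833, 1],
 [1, 7.3333]]


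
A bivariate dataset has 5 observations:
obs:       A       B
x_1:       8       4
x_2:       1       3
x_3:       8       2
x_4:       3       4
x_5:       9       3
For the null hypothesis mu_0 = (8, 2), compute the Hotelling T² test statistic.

Step 1 — sample mean vector:
  mean(A) = (8 + 1 + 8 + 3 + 9) / 5 = 29/5 = 5.8
  mean(B) = (4 + 3 + 2 + 4 + 3) / 5 = 16/5 = 3.2
  x̄ = (5.8, 3.2),  deviation x̄ - mu_0 = (5.8, 3.2) - (8, 2) = (-2.2, 1.2).

Step 2 — sample covariance matrix, S[i,j] = (1/(n-1)) · Σ_k (x_{k,i} - mean_i) · (x_{k,j} - mean_j), divisor n-1 = 4:
  S[A,A] = ((2.2)·(2.2) + (-4.8)·(-4.8) + (2.2)·(2.2) + (-2.8)·(-2.8) + (3.2)·(3.2)) / 4 = 50.8/4 = 12.7
  S[A,B] = ((2.2)·(0.8) + (-4.8)·(-0.2) + (2.2)·(-1.2) + (-2.8)·(0.8) + (3.2)·(-0.2)) / 4 = -2.8/4 = -0.7
  S[B,B] = ((0.8)·(0.8) + (-0.2)·(-0.2) + (-1.2)·(-1.2) + (0.8)·(0.8) + (-0.2)·(-0.2)) / 4 = 2.8/4 = 0.7
  S = [[12.7, -0.7],
 [-0.7, 0.7]].

Step 3 — invert S. det(S) = 12.7·0.7 - (-0.7)² = 8.4.
  S^{-1} = (1/det) · [[d, -b], [-b, a]] = [[0.0833, 0.0833],
 [0.0833, 1.5119]].

Step 4 — quadratic form (x̄ - mu_0)^T · S^{-1} · (x̄ - mu_0):
  S^{-1} · (x̄ - mu_0) = (-0.0833, 1.631),
  (x̄ - mu_0)^T · [...] = (-2.2)·(-0.0833) + (1.2)·(1.631) = 2.1405.

Step 5 — scale by n: T² = 5 · 2.1405 = 10.7024.

T² ≈ 10.7024


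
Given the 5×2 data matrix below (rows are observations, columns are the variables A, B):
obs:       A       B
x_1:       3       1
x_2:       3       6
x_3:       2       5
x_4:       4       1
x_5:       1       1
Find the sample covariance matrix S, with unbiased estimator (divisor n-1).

Step 1 — column means:
  mean(A) = (3 + 3 + 2 + 4 + 1) / 5 = 13/5 = 2.6
  mean(B) = (1 + 6 + 5 + 1 + 1) / 5 = 14/5 = 2.8

Step 2 — sample covariance S[i,j] = (1/(n-1)) · Σ_k (x_{k,i} - mean_i) · (x_{k,j} - mean_j), with n-1 = 4.
  S[A,A] = ((0.4)·(0.4) + (0.4)·(0.4) + (-0.6)·(-0.6) + (1.4)·(1.4) + (-1.6)·(-1.6)) / 4 = 5.2/4 = 1.3
  S[A,B] = ((0.4)·(-1.8) + (0.4)·(3.2) + (-0.6)·(2.2) + (1.4)·(-1.8) + (-1.6)·(-1.8)) / 4 = -0.4/4 = -0.1
  S[B,B] = ((-1.8)·(-1.8) + (3.2)·(3.2) + (2.2)·(2.2) + (-1.8)·(-1.8) + (-1.8)·(-1.8)) / 4 = 24.8/4 = 6.2

S is symmetric (S[j,i] = S[i,j]). Assembling:

S = [[1.3, -0.1],
 [-0.1, 6.2]]


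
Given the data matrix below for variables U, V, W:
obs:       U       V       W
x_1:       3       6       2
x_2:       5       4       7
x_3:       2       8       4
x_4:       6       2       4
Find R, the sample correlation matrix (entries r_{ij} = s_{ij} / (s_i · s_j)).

Step 1 — column means:
  mean(U) = (3 + 5 + 2 + 6) / 4 = 16/4 = 4
  mean(V) = (6 + 4 + 8 + 2) / 4 = 20/4 = 5
  mean(W) = (2 + 7 + 4 + 4) / 4 = 17/4 = 4.25

Step 2 — sample variances and covariances s[i,j] = (1/(n-1)) · Σ_k (x_{k,i} - mean_i) · (x_{k,j} - mean_j), with n-1 = 3:
  s[U,U] = ((-1)·(-1) + (1)·(1) + (-2)·(-2) + (2)·(2)) / 3 = 10/3 = 3.3333
  s[U,V] = ((-1)·(1) + (1)·(-1) + (-2)·(3) + (2)·(-3)) / 3 = -14/3 = -4.6667
  s[U,W] = ((-1)·(-2.25) + (1)·(2.75) + (-2)·(-0.25) + (2)·(-0.25)) / 3 = 5/3 = 1.6667
  s[V,V] = ((1)·(1) + (-1)·(-1) + (3)·(3) + (-3)·(-3)) / 3 = 20/3 = 6.6667
  s[V,W] = ((1)·(-2.25) + (-1)·(2.75) + (3)·(-0.25) + (-3)·(-0.25)) / 3 = -5/3 = -1.6667
  s[W,W] = ((-2.25)·(-2.25) + (2.75)·(2.75) + (-0.25)·(-0.25) + (-0.25)·(-0.25)) / 3 = 12.75/3 = 4.25
  Sample standard deviations s_i = √(s[i,i]):
  s(U) = √(3.3333) = 1.8257
  s(V) = √(6.6667) = 2.582
  s(W) = √(4.25) = 2.0616

Step 3 — r_{ij} = s_{ij} / (s_i · s_j):
  r[U,U] = 1 (diagonal).
  r[U,V] = -4.6667 / (1.8257 · 2.582) = -4.6667 / 4.714 = -0.9899
  r[U,W] = 1.6667 / (1.8257 · 2.0616) = 1.6667 / 3.7639 = 0.4428
  r[V,V] = 1 (diagonal).
  r[V,W] = -1.6667 / (2.582 · 2.0616) = -1.6667 / 5.3229 = -0.3131
  r[W,W] = 1 (diagonal).

R is symmetric with unit diagonal. Assembling:

R = [[1, -0.9899, 0.4428],
 [-0.9899, 1, -0.3131],
 [0.4428, -0.3131, 1]]


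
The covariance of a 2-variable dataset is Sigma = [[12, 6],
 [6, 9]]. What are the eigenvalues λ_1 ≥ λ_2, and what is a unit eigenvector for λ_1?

Step 1 — characteristic polynomial of 2×2 Sigma:
  det(Sigma - λI) = λ² - trace · λ + det = 0.
  trace = 12 + 9 = 21, det = 12·9 - (6)² = 72.
Step 2 — discriminant:
  Δ = trace² - 4·det = 441 - 288 = 153.
Step 3 — eigenvalues:
  λ = (trace ± √Δ)/2 = (21 ± 12.3693)/2,
  λ_1 = 16.6847,  λ_2 = 4.3153.

Step 4 — unit eigenvector for λ_1: solve (Sigma - λ_1 I)v = 0. First row:
  (12 - 16.6847)·v_x + (6)·v_y = 0, i.e. (-4.6847)·v_x + (6)·v_y = 0,
  so v ∝ (b, λ_1 - a) = (6, 4.6847) = u.
  ||u|| = √((6)² + (4.6847)²) = √(57.946) ≈ 7.6122,
  v_1 = u/||u|| ≈ (0.7882, 0.6154) (||v_1|| = 1).

λ_1 = 16.6847,  λ_2 = 4.3153;  v_1 ≈ (0.7882, 0.6154)


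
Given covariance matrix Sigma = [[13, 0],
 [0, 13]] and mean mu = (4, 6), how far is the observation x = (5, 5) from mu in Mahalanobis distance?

Step 1 — centre the observation: (x - mu) = (1, -1).

Step 2 — invert Sigma. det(Sigma) = 13·13 - (0)² = 169.
  Sigma^{-1} = (1/det) · [[d, -b], [-b, a]] = [[0.0769, 0],
 [0, 0.0769]].

Step 3 — form the quadratic (x - mu)^T · Sigma^{-1} · (x - mu):
  Sigma^{-1} · (x - mu) = (0.0769, -0.0769).
  (x - mu)^T · [Sigma^{-1} · (x - mu)] = (1)·(0.0769) + (-1)·(-0.0769) = 0.1538.

Step 4 — take square root: d = √(0.1538) ≈ 0.3922.

d(x, mu) = √(0.1538) ≈ 0.3922


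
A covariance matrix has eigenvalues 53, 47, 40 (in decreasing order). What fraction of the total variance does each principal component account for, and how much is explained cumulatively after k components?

Step 1 — total variance = trace(Sigma) = Σ λ_i = 53 + 47 + 40 = 140.

Step 2 — fraction explained by component i = λ_i / Σ λ:
  PC1: 53/140 = 0.3786
  PC2: 47/140 = 0.3357
  PC3: 40/140 = 0.2857

Step 3 — cumulative fraction after k components = (λ_1 + ... + λ_k) / Σ λ:
  k = 1: 53/140 = 0.3786
  k = 2: (53 + 47)/140 = 100/140 = 0.7143
  k = 3: (53 + 47 + 40)/140 = 140/140 = 1

Summary (fraction, with percent):

explained: PC1 0.3786 (37.86%), PC2 0.3357 (33.57%), PC3 0.2857 (28.57%);  cumulative: 0.3786, 0.7143, 1
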